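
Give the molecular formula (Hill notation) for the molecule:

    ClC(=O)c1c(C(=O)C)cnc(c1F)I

C8H4ClFINO2

Heavy atoms from the SMILES: 8 C, 1 Cl, 1 F, 1 I, 1 N, 2 O.
Implicit hydrogens by atom environment:
  4 × C (aromatic): no H
  2 × C: no H
  2 × O: no H
  1 × C: 3 H
  1 × C (aromatic): 1 H
  1 × Cl: no H
  1 × F: no H
  1 × I: no H
  1 × N (aromatic): no H
  Total hydrogens = 4.
Molecular formula: C8H4ClFINO2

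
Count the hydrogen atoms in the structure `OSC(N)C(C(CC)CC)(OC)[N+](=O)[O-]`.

18

Hydrogens are implicit in SMILES; fill each atom to its normal valence:
  3 × C: 3 H each → 9
  2 × C: 2 H each → 4
  2 × C: 1 H each → 2
  2 × O: no H
  1 × C: no H
  1 × N: 2 H
  1 × N (charge +1): no H
  1 × O: 1 H
  1 × O (charge -1): no H
  1 × S: no H
  Total hydrogens = 18.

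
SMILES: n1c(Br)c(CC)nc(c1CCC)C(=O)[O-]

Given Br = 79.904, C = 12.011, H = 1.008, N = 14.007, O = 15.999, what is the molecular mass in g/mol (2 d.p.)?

Molecular formula: C10H12BrN2O2-.
M = 1×79.904 + 10×12.011 + 12×1.008 + 2×14.007 + 2×15.999 = 272.12 g/mol.

272.12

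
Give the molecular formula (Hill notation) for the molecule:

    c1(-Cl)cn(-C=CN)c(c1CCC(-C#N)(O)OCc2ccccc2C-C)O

Heavy atoms from the SMILES: 19 C, 1 Cl, 3 N, 3 O.
Implicit hydrogens by atom environment:
  5 × C (aromatic): 1 H each → 5
  5 × C (aromatic): no H
  4 × C: 2 H each → 8
  2 × C: 1 H each → 2
  2 × C: no H
  2 × O: 1 H each → 2
  1 × C: 3 H
  1 × Cl: no H
  1 × N: 2 H
  1 × N (aromatic): no H
  1 × N: no H
  1 × O: no H
  Total hydrogens = 22.
Molecular formula: C19H22ClN3O3

C19H22ClN3O3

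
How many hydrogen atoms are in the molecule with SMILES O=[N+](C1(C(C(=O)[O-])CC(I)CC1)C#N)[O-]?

Hydrogens are implicit in SMILES; fill each atom to its normal valence:
  3 × C: 2 H each → 6
  3 × C: no H
  2 × C: 1 H each → 2
  2 × O: no H
  2 × O (charge -1): no H
  1 × I: no H
  1 × N (charge +1): no H
  1 × N: no H
  Total hydrogens = 8.

8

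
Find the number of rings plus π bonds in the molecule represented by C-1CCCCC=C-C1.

2

Molecular formula from the SMILES: C8H14.
DoU = (2C + 2 + N − H − X)/2 = (2·8 + 2 + 0 − 14 − 0)/2 = 4/2 = 2.
(Structurally: 1 ring(s) + 1 π bond(s) = 2.)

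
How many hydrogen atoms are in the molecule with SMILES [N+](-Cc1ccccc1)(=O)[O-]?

Hydrogens are implicit in SMILES; fill each atom to its normal valence:
  5 × C (aromatic): 1 H each → 5
  1 × C: 2 H
  1 × C (aromatic): no H
  1 × N (charge +1): no H
  1 × O: no H
  1 × O (charge -1): no H
  Total hydrogens = 7.

7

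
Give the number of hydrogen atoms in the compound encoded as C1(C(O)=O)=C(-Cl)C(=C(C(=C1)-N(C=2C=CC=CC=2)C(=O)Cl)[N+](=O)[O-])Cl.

7

Hydrogens are implicit in SMILES; fill each atom to its normal valence:
  6 × C (aromatic): 1 H each → 6
  6 × C (aromatic): no H
  3 × Cl: no H
  3 × O: no H
  2 × C: no H
  1 × N: no H
  1 × N (charge +1): no H
  1 × O: 1 H
  1 × O (charge -1): no H
  Total hydrogens = 7.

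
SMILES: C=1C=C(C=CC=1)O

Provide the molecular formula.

C6H6O

Heavy atoms from the SMILES: 6 C, 1 O.
Implicit hydrogens by atom environment:
  5 × C (aromatic): 1 H each → 5
  1 × C (aromatic): no H
  1 × O: 1 H
  Total hydrogens = 6.
Molecular formula: C6H6O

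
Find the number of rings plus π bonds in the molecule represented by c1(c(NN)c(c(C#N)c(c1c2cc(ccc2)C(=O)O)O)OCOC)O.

Molecular formula from the SMILES: C16H15N3O6.
DoU = (2C + 2 + N − H − X)/2 = (2·16 + 2 + 3 − 15 − 0)/2 = 22/2 = 11.
(Structurally: 2 ring(s) + 9 π bond(s) = 11.)

11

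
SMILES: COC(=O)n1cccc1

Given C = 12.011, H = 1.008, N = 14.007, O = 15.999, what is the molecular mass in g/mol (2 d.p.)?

125.13

Molecular formula: C6H7NO2.
M = 6×12.011 + 7×1.008 + 1×14.007 + 2×15.999 = 125.13 g/mol.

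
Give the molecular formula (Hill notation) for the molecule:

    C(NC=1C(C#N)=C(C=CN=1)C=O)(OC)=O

C9H7N3O3

Heavy atoms from the SMILES: 9 C, 3 N, 3 O.
Implicit hydrogens by atom environment:
  3 × C (aromatic): no H
  3 × O: no H
  2 × C (aromatic): 1 H each → 2
  2 × C: no H
  1 × C: 3 H
  1 × C: 1 H
  1 × N: 1 H
  1 × N (aromatic): no H
  1 × N: no H
  Total hydrogens = 7.
Molecular formula: C9H7N3O3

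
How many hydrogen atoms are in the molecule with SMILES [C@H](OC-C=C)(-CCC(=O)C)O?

Hydrogens are implicit in SMILES; fill each atom to its normal valence:
  4 × C: 2 H each → 8
  2 × C: 1 H each → 2
  2 × O: no H
  1 × C: 3 H
  1 × C: no H
  1 × O: 1 H
  Total hydrogens = 14.

14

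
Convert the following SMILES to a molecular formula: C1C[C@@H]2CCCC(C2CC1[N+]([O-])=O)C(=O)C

C12H19NO3

Heavy atoms from the SMILES: 12 C, 1 N, 3 O.
Implicit hydrogens by atom environment:
  6 × C: 2 H each → 12
  4 × C: 1 H each → 4
  2 × O: no H
  1 × C: 3 H
  1 × C: no H
  1 × N (charge +1): no H
  1 × O (charge -1): no H
  Total hydrogens = 19.
Molecular formula: C12H19NO3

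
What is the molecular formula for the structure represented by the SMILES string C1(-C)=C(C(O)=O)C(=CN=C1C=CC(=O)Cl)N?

C10H9ClN2O3

Heavy atoms from the SMILES: 10 C, 1 Cl, 2 N, 3 O.
Implicit hydrogens by atom environment:
  4 × C (aromatic): no H
  2 × C: 1 H each → 2
  2 × C: no H
  2 × O: no H
  1 × C: 3 H
  1 × C (aromatic): 1 H
  1 × Cl: no H
  1 × N: 2 H
  1 × N (aromatic): no H
  1 × O: 1 H
  Total hydrogens = 9.
Molecular formula: C10H9ClN2O3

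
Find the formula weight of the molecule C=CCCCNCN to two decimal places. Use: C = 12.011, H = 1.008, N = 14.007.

Molecular formula: C6H14N2.
M = 6×12.011 + 14×1.008 + 2×14.007 = 114.19 g/mol.

114.19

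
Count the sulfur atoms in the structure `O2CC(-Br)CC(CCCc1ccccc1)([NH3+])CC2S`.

1

The symbol for sulfur appears 1 time in the SMILES.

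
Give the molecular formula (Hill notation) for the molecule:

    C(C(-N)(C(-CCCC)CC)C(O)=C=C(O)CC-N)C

C15H30N2O2

Heavy atoms from the SMILES: 15 C, 2 N, 2 O.
Implicit hydrogens by atom environment:
  7 × C: 2 H each → 14
  4 × C: no H
  3 × C: 3 H each → 9
  2 × N: 2 H each → 4
  2 × O: 1 H each → 2
  1 × C: 1 H
  Total hydrogens = 30.
Molecular formula: C15H30N2O2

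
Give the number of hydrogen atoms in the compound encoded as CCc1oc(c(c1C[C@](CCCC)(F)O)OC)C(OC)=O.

23

Hydrogens are implicit in SMILES; fill each atom to its normal valence:
  5 × C: 2 H each → 10
  4 × C: 3 H each → 12
  4 × C (aromatic): no H
  3 × O: no H
  2 × C: no H
  1 × F: no H
  1 × O: 1 H
  1 × O (aromatic): no H
  Total hydrogens = 23.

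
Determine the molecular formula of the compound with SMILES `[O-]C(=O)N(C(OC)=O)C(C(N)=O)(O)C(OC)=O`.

C7H9N2O8-

Heavy atoms from the SMILES: 7 C, 2 N, 8 O.
Implicit hydrogens by atom environment:
  6 × O: no H
  5 × C: no H
  2 × C: 3 H each → 6
  1 × N: 2 H
  1 × N: no H
  1 × O: 1 H
  1 × O (charge -1): no H
  Total hydrogens = 9.
Net charge -1.
Molecular formula: C7H9N2O8-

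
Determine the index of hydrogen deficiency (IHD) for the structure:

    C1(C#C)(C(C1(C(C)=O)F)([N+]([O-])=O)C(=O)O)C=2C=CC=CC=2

10

Molecular formula from the SMILES: C14H10FNO5.
DoU = (2C + 2 + N − H − X)/2 = (2·14 + 2 + 1 − 10 − 1)/2 = 20/2 = 10.
(Structurally: 2 ring(s) + 8 π bond(s) = 10.)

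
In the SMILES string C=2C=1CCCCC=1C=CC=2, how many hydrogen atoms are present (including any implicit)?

12

Hydrogens are implicit in SMILES; fill each atom to its normal valence:
  4 × C: 2 H each → 8
  4 × C (aromatic): 1 H each → 4
  2 × C (aromatic): no H
  Total hydrogens = 12.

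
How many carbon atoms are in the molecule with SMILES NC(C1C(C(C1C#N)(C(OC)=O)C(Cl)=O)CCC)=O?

12

The symbol for carbon appears 12 times in the SMILES. (Cl is a single chlorine, not C + l.)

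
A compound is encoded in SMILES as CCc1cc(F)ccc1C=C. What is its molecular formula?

C10H11F

Heavy atoms from the SMILES: 10 C, 1 F.
Implicit hydrogens by atom environment:
  3 × C (aromatic): 1 H each → 3
  3 × C (aromatic): no H
  2 × C: 2 H each → 4
  1 × C: 3 H
  1 × C: 1 H
  1 × F: no H
  Total hydrogens = 11.
Molecular formula: C10H11F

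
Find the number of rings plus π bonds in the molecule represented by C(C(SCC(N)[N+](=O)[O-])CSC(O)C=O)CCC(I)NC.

2

Molecular formula from the SMILES: C11H22IN3O4S2.
DoU = (2C + 2 + N − H − X)/2 = (2·11 + 2 + 3 − 22 − 1)/2 = 4/2 = 2.
(Structurally: 0 ring(s) + 2 π bond(s) = 2.)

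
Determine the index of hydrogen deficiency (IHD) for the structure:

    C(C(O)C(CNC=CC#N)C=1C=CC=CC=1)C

Molecular formula from the SMILES: C14H18N2O.
DoU = (2C + 2 + N − H − X)/2 = (2·14 + 2 + 2 − 18 − 0)/2 = 14/2 = 7.
(Structurally: 1 ring(s) + 6 π bond(s) = 7.)

7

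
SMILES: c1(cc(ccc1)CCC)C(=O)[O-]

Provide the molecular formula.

Heavy atoms from the SMILES: 10 C, 2 O.
Implicit hydrogens by atom environment:
  4 × C (aromatic): 1 H each → 4
  2 × C: 2 H each → 4
  2 × C (aromatic): no H
  1 × C: 3 H
  1 × C: no H
  1 × O: no H
  1 × O (charge -1): no H
  Total hydrogens = 11.
Net charge -1.
Molecular formula: C10H11O2-

C10H11O2-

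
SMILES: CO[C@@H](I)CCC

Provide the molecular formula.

C5H11IO

Heavy atoms from the SMILES: 5 C, 1 I, 1 O.
Implicit hydrogens by atom environment:
  2 × C: 3 H each → 6
  2 × C: 2 H each → 4
  1 × C: 1 H
  1 × I: no H
  1 × O: no H
  Total hydrogens = 11.
Molecular formula: C5H11IO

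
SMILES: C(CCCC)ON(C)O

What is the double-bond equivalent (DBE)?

Molecular formula from the SMILES: C6H15NO2.
DoU = (2C + 2 + N − H − X)/2 = (2·6 + 2 + 1 − 15 − 0)/2 = 0/2 = 0.
(Structurally: 0 ring(s) + 0 π bond(s) = 0.)

0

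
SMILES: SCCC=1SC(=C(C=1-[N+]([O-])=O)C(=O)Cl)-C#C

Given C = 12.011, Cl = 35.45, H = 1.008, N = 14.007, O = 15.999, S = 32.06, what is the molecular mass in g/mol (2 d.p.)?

Molecular formula: C9H6ClNO3S2.
M = 9×12.011 + 1×35.45 + 6×1.008 + 1×14.007 + 3×15.999 + 2×32.06 = 275.72 g/mol.

275.72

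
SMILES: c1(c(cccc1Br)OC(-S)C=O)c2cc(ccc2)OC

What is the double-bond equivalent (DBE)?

Molecular formula from the SMILES: C15H13BrO3S.
DoU = (2C + 2 + N − H − X)/2 = (2·15 + 2 + 0 − 13 − 1)/2 = 18/2 = 9.
(Structurally: 2 ring(s) + 7 π bond(s) = 9.)

9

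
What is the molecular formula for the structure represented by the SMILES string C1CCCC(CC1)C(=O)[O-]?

Heavy atoms from the SMILES: 8 C, 2 O.
Implicit hydrogens by atom environment:
  6 × C: 2 H each → 12
  1 × C: 1 H
  1 × C: no H
  1 × O: no H
  1 × O (charge -1): no H
  Total hydrogens = 13.
Net charge -1.
Molecular formula: C8H13O2-

C8H13O2-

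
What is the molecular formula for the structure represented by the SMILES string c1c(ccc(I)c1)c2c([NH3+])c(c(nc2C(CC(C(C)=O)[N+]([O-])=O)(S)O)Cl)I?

C16H15ClI2N3O4S+

Heavy atoms from the SMILES: 16 C, 1 Cl, 2 I, 3 N, 4 O, 1 S.
Implicit hydrogens by atom environment:
  7 × C (aromatic): no H
  4 × C (aromatic): 1 H each → 4
  2 × C: no H
  2 × I: no H
  2 × O: no H
  1 × C: 3 H
  1 × C: 2 H
  1 × C: 1 H
  1 × Cl: no H
  1 × N (charge +1): 3 H
  1 × N (aromatic): no H
  1 × N (charge +1): no H
  1 × O: 1 H
  1 × O (charge -1): no H
  1 × S: 1 H
  Total hydrogens = 15.
Net charge +1.
Molecular formula: C16H15ClI2N3O4S+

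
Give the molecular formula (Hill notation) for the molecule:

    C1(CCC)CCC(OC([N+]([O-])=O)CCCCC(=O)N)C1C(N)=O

C15H27N3O5

Heavy atoms from the SMILES: 15 C, 3 N, 5 O.
Implicit hydrogens by atom environment:
  8 × C: 2 H each → 16
  4 × C: 1 H each → 4
  4 × O: no H
  2 × C: no H
  2 × N: 2 H each → 4
  1 × C: 3 H
  1 × N (charge +1): no H
  1 × O (charge -1): no H
  Total hydrogens = 27.
Molecular formula: C15H27N3O5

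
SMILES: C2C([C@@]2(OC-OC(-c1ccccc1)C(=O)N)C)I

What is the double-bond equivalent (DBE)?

6

Molecular formula from the SMILES: C13H16INO3.
DoU = (2C + 2 + N − H − X)/2 = (2·13 + 2 + 1 − 16 − 1)/2 = 12/2 = 6.
(Structurally: 2 ring(s) + 4 π bond(s) = 6.)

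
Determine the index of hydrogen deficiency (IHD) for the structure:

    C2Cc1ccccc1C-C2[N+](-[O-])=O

6

Molecular formula from the SMILES: C10H11NO2.
DoU = (2C + 2 + N − H − X)/2 = (2·10 + 2 + 1 − 11 − 0)/2 = 12/2 = 6.
(Structurally: 2 ring(s) + 4 π bond(s) = 6.)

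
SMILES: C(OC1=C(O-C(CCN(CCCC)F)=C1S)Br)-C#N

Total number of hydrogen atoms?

16

Hydrogens are implicit in SMILES; fill each atom to its normal valence:
  6 × C: 2 H each → 12
  4 × C (aromatic): no H
  2 × N: no H
  1 × Br: no H
  1 × C: 3 H
  1 × C: no H
  1 × F: no H
  1 × O (aromatic): no H
  1 × O: no H
  1 × S: 1 H
  Total hydrogens = 16.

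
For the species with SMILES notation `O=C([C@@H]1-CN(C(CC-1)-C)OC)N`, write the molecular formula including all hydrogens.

C8H16N2O2

Heavy atoms from the SMILES: 8 C, 2 N, 2 O.
Implicit hydrogens by atom environment:
  3 × C: 2 H each → 6
  2 × C: 3 H each → 6
  2 × C: 1 H each → 2
  2 × O: no H
  1 × C: no H
  1 × N: 2 H
  1 × N: no H
  Total hydrogens = 16.
Molecular formula: C8H16N2O2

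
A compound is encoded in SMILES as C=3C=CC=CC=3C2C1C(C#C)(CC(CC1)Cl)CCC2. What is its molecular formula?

Heavy atoms from the SMILES: 18 C, 1 Cl.
Implicit hydrogens by atom environment:
  6 × C: 2 H each → 12
  5 × C (aromatic): 1 H each → 5
  4 × C: 1 H each → 4
  2 × C: no H
  1 × C (aromatic): no H
  1 × Cl: no H
  Total hydrogens = 21.
Molecular formula: C18H21Cl

C18H21Cl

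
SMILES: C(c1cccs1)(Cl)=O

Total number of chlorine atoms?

1

The symbol for chlorine appears 1 time in the SMILES.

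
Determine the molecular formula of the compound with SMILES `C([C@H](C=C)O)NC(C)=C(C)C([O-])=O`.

Heavy atoms from the SMILES: 9 C, 1 N, 3 O.
Implicit hydrogens by atom environment:
  3 × C: no H
  2 × C: 3 H each → 6
  2 × C: 2 H each → 4
  2 × C: 1 H each → 2
  1 × N: 1 H
  1 × O: 1 H
  1 × O: no H
  1 × O (charge -1): no H
  Total hydrogens = 14.
Net charge -1.
Molecular formula: C9H14NO3-

C9H14NO3-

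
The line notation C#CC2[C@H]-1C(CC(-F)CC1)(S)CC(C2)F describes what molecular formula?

Heavy atoms from the SMILES: 12 C, 2 F, 1 S.
Implicit hydrogens by atom environment:
  5 × C: 2 H each → 10
  5 × C: 1 H each → 5
  2 × C: no H
  2 × F: no H
  1 × S: 1 H
  Total hydrogens = 16.
Molecular formula: C12H16F2S

C12H16F2S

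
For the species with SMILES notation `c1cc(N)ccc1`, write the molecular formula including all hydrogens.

Heavy atoms from the SMILES: 6 C, 1 N.
Implicit hydrogens by atom environment:
  5 × C (aromatic): 1 H each → 5
  1 × C (aromatic): no H
  1 × N: 2 H
  Total hydrogens = 7.
Molecular formula: C6H7N

C6H7N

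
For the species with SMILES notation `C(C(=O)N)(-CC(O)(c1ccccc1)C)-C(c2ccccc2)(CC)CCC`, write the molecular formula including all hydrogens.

Heavy atoms from the SMILES: 23 C, 1 N, 2 O.
Implicit hydrogens by atom environment:
  10 × C (aromatic): 1 H each → 10
  4 × C: 2 H each → 8
  3 × C: 3 H each → 9
  3 × C: no H
  2 × C (aromatic): no H
  1 × C: 1 H
  1 × N: 2 H
  1 × O: 1 H
  1 × O: no H
  Total hydrogens = 31.
Molecular formula: C23H31NO2

C23H31NO2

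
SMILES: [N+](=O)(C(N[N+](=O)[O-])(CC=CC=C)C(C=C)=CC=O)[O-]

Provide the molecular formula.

Heavy atoms from the SMILES: 11 C, 3 N, 5 O.
Implicit hydrogens by atom environment:
  6 × C: 1 H each → 6
  3 × C: 2 H each → 6
  3 × O: no H
  2 × C: no H
  2 × N (charge +1): no H
  2 × O (charge -1): no H
  1 × N: 1 H
  Total hydrogens = 13.
Molecular formula: C11H13N3O5

C11H13N3O5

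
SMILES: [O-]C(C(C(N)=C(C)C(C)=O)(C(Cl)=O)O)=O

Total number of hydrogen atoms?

Hydrogens are implicit in SMILES; fill each atom to its normal valence:
  6 × C: no H
  3 × O: no H
  2 × C: 3 H each → 6
  1 × Cl: no H
  1 × N: 2 H
  1 × O: 1 H
  1 × O (charge -1): no H
  Total hydrogens = 9.

9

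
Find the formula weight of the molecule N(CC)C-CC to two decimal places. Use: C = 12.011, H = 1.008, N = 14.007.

Molecular formula: C5H13N.
M = 5×12.011 + 13×1.008 + 1×14.007 = 87.17 g/mol.

87.17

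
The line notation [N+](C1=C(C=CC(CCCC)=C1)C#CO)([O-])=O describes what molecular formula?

C12H13NO3

Heavy atoms from the SMILES: 12 C, 1 N, 3 O.
Implicit hydrogens by atom environment:
  3 × C: 2 H each → 6
  3 × C (aromatic): 1 H each → 3
  3 × C (aromatic): no H
  2 × C: no H
  1 × C: 3 H
  1 × N (charge +1): no H
  1 × O: 1 H
  1 × O: no H
  1 × O (charge -1): no H
  Total hydrogens = 13.
Molecular formula: C12H13NO3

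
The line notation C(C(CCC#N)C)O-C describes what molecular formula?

C7H13NO

Heavy atoms from the SMILES: 7 C, 1 N, 1 O.
Implicit hydrogens by atom environment:
  3 × C: 2 H each → 6
  2 × C: 3 H each → 6
  1 × C: 1 H
  1 × C: no H
  1 × N: no H
  1 × O: no H
  Total hydrogens = 13.
Molecular formula: C7H13NO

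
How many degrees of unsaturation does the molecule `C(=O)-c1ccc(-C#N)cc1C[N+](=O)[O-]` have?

8

Molecular formula from the SMILES: C9H6N2O3.
DoU = (2C + 2 + N − H − X)/2 = (2·9 + 2 + 2 − 6 − 0)/2 = 16/2 = 8.
(Structurally: 1 ring(s) + 7 π bond(s) = 8.)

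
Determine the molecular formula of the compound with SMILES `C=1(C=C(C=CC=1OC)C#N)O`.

C8H7NO2

Heavy atoms from the SMILES: 8 C, 1 N, 2 O.
Implicit hydrogens by atom environment:
  3 × C (aromatic): 1 H each → 3
  3 × C (aromatic): no H
  1 × C: 3 H
  1 × C: no H
  1 × N: no H
  1 × O: 1 H
  1 × O: no H
  Total hydrogens = 7.
Molecular formula: C8H7NO2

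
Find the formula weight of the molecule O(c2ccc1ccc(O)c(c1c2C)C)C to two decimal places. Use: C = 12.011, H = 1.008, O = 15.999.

Molecular formula: C13H14O2.
M = 13×12.011 + 14×1.008 + 2×15.999 = 202.25 g/mol.

202.25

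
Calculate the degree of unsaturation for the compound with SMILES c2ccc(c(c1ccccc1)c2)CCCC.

8

Molecular formula from the SMILES: C16H18.
DoU = (2C + 2 + N − H − X)/2 = (2·16 + 2 + 0 − 18 − 0)/2 = 16/2 = 8.
(Structurally: 2 ring(s) + 6 π bond(s) = 8.)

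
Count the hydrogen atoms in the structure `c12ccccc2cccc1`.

8

Hydrogens are implicit in SMILES; fill each atom to its normal valence:
  8 × C (aromatic): 1 H each → 8
  2 × C (aromatic): no H
  Total hydrogens = 8.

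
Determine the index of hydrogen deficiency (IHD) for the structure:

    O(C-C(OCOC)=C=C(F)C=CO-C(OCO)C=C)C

4

Molecular formula from the SMILES: C13H19FO6.
DoU = (2C + 2 + N − H − X)/2 = (2·13 + 2 + 0 − 19 − 1)/2 = 8/2 = 4.
(Structurally: 0 ring(s) + 4 π bond(s) = 4.)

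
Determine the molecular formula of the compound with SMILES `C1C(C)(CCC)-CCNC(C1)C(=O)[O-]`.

Heavy atoms from the SMILES: 11 C, 1 N, 2 O.
Implicit hydrogens by atom environment:
  6 × C: 2 H each → 12
  2 × C: 3 H each → 6
  2 × C: no H
  1 × C: 1 H
  1 × N: 1 H
  1 × O: no H
  1 × O (charge -1): no H
  Total hydrogens = 20.
Net charge -1.
Molecular formula: C11H20NO2-

C11H20NO2-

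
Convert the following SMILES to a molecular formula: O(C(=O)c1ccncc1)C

C7H7NO2

Heavy atoms from the SMILES: 7 C, 1 N, 2 O.
Implicit hydrogens by atom environment:
  4 × C (aromatic): 1 H each → 4
  2 × O: no H
  1 × C: 3 H
  1 × C (aromatic): no H
  1 × C: no H
  1 × N (aromatic): no H
  Total hydrogens = 7.
Molecular formula: C7H7NO2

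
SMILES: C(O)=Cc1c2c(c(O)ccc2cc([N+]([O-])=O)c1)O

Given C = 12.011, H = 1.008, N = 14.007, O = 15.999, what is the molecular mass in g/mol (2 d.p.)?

247.21

Molecular formula: C12H9NO5.
M = 12×12.011 + 9×1.008 + 1×14.007 + 5×15.999 = 247.21 g/mol.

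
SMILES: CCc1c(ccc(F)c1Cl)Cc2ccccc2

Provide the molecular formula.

C15H14ClF

Heavy atoms from the SMILES: 15 C, 1 Cl, 1 F.
Implicit hydrogens by atom environment:
  7 × C (aromatic): 1 H each → 7
  5 × C (aromatic): no H
  2 × C: 2 H each → 4
  1 × C: 3 H
  1 × Cl: no H
  1 × F: no H
  Total hydrogens = 14.
Molecular formula: C15H14ClF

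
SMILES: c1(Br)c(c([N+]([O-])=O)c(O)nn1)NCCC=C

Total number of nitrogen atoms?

The symbol for nitrogen appears 4 times in the SMILES.

4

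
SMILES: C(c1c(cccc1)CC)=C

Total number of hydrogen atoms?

Hydrogens are implicit in SMILES; fill each atom to its normal valence:
  4 × C (aromatic): 1 H each → 4
  2 × C: 2 H each → 4
  2 × C (aromatic): no H
  1 × C: 3 H
  1 × C: 1 H
  Total hydrogens = 12.

12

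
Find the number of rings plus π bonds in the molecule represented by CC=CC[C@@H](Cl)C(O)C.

Molecular formula from the SMILES: C7H13ClO.
DoU = (2C + 2 + N − H − X)/2 = (2·7 + 2 + 0 − 13 − 1)/2 = 2/2 = 1.
(Structurally: 0 ring(s) + 1 π bond(s) = 1.)

1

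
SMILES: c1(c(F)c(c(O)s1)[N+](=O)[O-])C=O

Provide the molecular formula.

C5H2FNO4S

Heavy atoms from the SMILES: 5 C, 1 F, 1 N, 4 O, 1 S.
Implicit hydrogens by atom environment:
  4 × C (aromatic): no H
  2 × O: no H
  1 × C: 1 H
  1 × F: no H
  1 × N (charge +1): no H
  1 × O: 1 H
  1 × O (charge -1): no H
  1 × S (aromatic): no H
  Total hydrogens = 2.
Molecular formula: C5H2FNO4S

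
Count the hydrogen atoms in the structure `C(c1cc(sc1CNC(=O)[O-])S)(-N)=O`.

7

Hydrogens are implicit in SMILES; fill each atom to its normal valence:
  3 × C (aromatic): no H
  2 × C: no H
  2 × O: no H
  1 × C: 2 H
  1 × C (aromatic): 1 H
  1 × N: 2 H
  1 × N: 1 H
  1 × O (charge -1): no H
  1 × S: 1 H
  1 × S (aromatic): no H
  Total hydrogens = 7.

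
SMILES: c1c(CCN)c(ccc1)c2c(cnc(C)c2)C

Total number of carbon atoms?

The symbol for carbon appears 15 times in the SMILES. Lowercase c denotes aromatic carbon and counts toward C.

15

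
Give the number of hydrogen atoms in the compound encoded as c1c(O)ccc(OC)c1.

8

Hydrogens are implicit in SMILES; fill each atom to its normal valence:
  4 × C (aromatic): 1 H each → 4
  2 × C (aromatic): no H
  1 × C: 3 H
  1 × O: 1 H
  1 × O: no H
  Total hydrogens = 8.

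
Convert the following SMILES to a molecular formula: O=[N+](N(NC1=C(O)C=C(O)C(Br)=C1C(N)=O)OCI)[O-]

C8H8BrIN4O6

Heavy atoms from the SMILES: 1 Br, 8 C, 1 I, 4 N, 6 O.
Implicit hydrogens by atom environment:
  5 × C (aromatic): no H
  3 × O: no H
  2 × O: 1 H each → 2
  1 × Br: no H
  1 × C: 2 H
  1 × C (aromatic): 1 H
  1 × C: no H
  1 × I: no H
  1 × N: 2 H
  1 × N: 1 H
  1 × N: no H
  1 × N (charge +1): no H
  1 × O (charge -1): no H
  Total hydrogens = 8.
Molecular formula: C8H8BrIN4O6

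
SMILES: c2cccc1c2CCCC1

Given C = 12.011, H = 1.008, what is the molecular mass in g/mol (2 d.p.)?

Molecular formula: C10H12.
M = 10×12.011 + 12×1.008 = 132.21 g/mol.

132.21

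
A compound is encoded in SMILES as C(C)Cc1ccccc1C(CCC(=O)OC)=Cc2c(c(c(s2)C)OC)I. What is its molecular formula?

C21H25IO3S

Heavy atoms from the SMILES: 21 C, 1 I, 3 O, 1 S.
Implicit hydrogens by atom environment:
  6 × C (aromatic): no H
  4 × C: 3 H each → 12
  4 × C: 2 H each → 8
  4 × C (aromatic): 1 H each → 4
  3 × O: no H
  2 × C: no H
  1 × C: 1 H
  1 × I: no H
  1 × S (aromatic): no H
  Total hydrogens = 25.
Molecular formula: C21H25IO3S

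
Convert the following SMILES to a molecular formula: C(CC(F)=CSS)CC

Heavy atoms from the SMILES: 6 C, 1 F, 2 S.
Implicit hydrogens by atom environment:
  3 × C: 2 H each → 6
  1 × C: 3 H
  1 × C: 1 H
  1 × C: no H
  1 × F: no H
  1 × S: 1 H
  1 × S: no H
  Total hydrogens = 11.
Molecular formula: C6H11FS2

C6H11FS2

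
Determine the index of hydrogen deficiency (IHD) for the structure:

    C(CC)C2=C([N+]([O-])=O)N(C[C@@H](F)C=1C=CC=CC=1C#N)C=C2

10

Molecular formula from the SMILES: C16H16FN3O2.
DoU = (2C + 2 + N − H − X)/2 = (2·16 + 2 + 3 − 16 − 1)/2 = 20/2 = 10.
(Structurally: 2 ring(s) + 8 π bond(s) = 10.)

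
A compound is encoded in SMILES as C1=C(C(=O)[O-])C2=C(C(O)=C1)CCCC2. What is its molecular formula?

Heavy atoms from the SMILES: 11 C, 3 O.
Implicit hydrogens by atom environment:
  4 × C: 2 H each → 8
  4 × C (aromatic): no H
  2 × C (aromatic): 1 H each → 2
  1 × C: no H
  1 × O: 1 H
  1 × O: no H
  1 × O (charge -1): no H
  Total hydrogens = 11.
Net charge -1.
Molecular formula: C11H11O3-

C11H11O3-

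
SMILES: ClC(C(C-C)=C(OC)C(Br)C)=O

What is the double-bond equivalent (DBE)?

Molecular formula from the SMILES: C8H12BrClO2.
DoU = (2C + 2 + N − H − X)/2 = (2·8 + 2 + 0 − 12 − 2)/2 = 4/2 = 2.
(Structurally: 0 ring(s) + 2 π bond(s) = 2.)

2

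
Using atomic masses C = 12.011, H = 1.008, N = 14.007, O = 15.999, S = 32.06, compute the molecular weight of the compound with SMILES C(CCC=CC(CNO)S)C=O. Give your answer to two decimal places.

Molecular formula: C8H15NO2S.
M = 8×12.011 + 15×1.008 + 1×14.007 + 2×15.999 + 1×32.06 = 189.27 g/mol.

189.27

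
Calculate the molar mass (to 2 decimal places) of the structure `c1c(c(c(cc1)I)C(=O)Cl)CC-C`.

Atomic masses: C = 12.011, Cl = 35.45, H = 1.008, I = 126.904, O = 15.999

Molecular formula: C10H10ClIO.
M = 10×12.011 + 1×35.45 + 10×1.008 + 1×126.904 + 1×15.999 = 308.54 g/mol.

308.54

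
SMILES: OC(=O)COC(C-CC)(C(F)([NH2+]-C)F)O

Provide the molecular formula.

C8H16F2NO4+

Heavy atoms from the SMILES: 8 C, 2 F, 1 N, 4 O.
Implicit hydrogens by atom environment:
  3 × C: 2 H each → 6
  3 × C: no H
  2 × C: 3 H each → 6
  2 × F: no H
  2 × O: 1 H each → 2
  2 × O: no H
  1 × N (charge +1): 2 H
  Total hydrogens = 16.
Net charge +1.
Molecular formula: C8H16F2NO4+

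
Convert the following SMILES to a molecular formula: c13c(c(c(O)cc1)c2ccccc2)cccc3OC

Heavy atoms from the SMILES: 17 C, 2 O.
Implicit hydrogens by atom environment:
  10 × C (aromatic): 1 H each → 10
  6 × C (aromatic): no H
  1 × C: 3 H
  1 × O: 1 H
  1 × O: no H
  Total hydrogens = 14.
Molecular formula: C17H14O2

C17H14O2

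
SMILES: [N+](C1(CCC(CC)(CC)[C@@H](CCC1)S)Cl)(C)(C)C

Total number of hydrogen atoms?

Hydrogens are implicit in SMILES; fill each atom to its normal valence:
  7 × C: 2 H each → 14
  5 × C: 3 H each → 15
  2 × C: no H
  1 × C: 1 H
  1 × Cl: no H
  1 × N (charge +1): no H
  1 × S: 1 H
  Total hydrogens = 31.

31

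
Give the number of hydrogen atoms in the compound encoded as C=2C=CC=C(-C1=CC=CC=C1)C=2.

Hydrogens are implicit in SMILES; fill each atom to its normal valence:
  10 × C (aromatic): 1 H each → 10
  2 × C (aromatic): no H
  Total hydrogens = 10.

10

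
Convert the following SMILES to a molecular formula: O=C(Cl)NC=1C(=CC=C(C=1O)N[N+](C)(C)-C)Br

Heavy atoms from the SMILES: 1 Br, 10 C, 1 Cl, 3 N, 2 O.
Implicit hydrogens by atom environment:
  4 × C (aromatic): no H
  3 × C: 3 H each → 9
  2 × C (aromatic): 1 H each → 2
  2 × N: 1 H each → 2
  1 × Br: no H
  1 × C: no H
  1 × Cl: no H
  1 × N (charge +1): no H
  1 × O: 1 H
  1 × O: no H
  Total hydrogens = 14.
Net charge +1.
Molecular formula: C10H14BrClN3O2+

C10H14BrClN3O2+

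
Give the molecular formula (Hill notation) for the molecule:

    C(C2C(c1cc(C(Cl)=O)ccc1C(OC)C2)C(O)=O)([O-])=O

Heavy atoms from the SMILES: 14 C, 1 Cl, 6 O.
Implicit hydrogens by atom environment:
  4 × O: no H
  3 × C (aromatic): 1 H each → 3
  3 × C: 1 H each → 3
  3 × C (aromatic): no H
  3 × C: no H
  1 × C: 3 H
  1 × C: 2 H
  1 × Cl: no H
  1 × O: 1 H
  1 × O (charge -1): no H
  Total hydrogens = 12.
Net charge -1.
Molecular formula: C14H12ClO6-

C14H12ClO6-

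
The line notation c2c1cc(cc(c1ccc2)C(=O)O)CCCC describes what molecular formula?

C15H16O2

Heavy atoms from the SMILES: 15 C, 2 O.
Implicit hydrogens by atom environment:
  6 × C (aromatic): 1 H each → 6
  4 × C (aromatic): no H
  3 × C: 2 H each → 6
  1 × C: 3 H
  1 × C: no H
  1 × O: 1 H
  1 × O: no H
  Total hydrogens = 16.
Molecular formula: C15H16O2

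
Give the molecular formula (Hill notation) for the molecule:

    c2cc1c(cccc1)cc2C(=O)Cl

C11H7ClO

Heavy atoms from the SMILES: 11 C, 1 Cl, 1 O.
Implicit hydrogens by atom environment:
  7 × C (aromatic): 1 H each → 7
  3 × C (aromatic): no H
  1 × C: no H
  1 × Cl: no H
  1 × O: no H
  Total hydrogens = 7.
Molecular formula: C11H7ClO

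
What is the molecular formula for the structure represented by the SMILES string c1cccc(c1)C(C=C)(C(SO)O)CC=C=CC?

C15H18O2S

Heavy atoms from the SMILES: 15 C, 2 O, 1 S.
Implicit hydrogens by atom environment:
  5 × C (aromatic): 1 H each → 5
  4 × C: 1 H each → 4
  2 × C: 2 H each → 4
  2 × C: no H
  2 × O: 1 H each → 2
  1 × C: 3 H
  1 × C (aromatic): no H
  1 × S: no H
  Total hydrogens = 18.
Molecular formula: C15H18O2S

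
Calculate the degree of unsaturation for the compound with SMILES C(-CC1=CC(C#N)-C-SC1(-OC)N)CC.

Molecular formula from the SMILES: C11H18N2OS.
DoU = (2C + 2 + N − H − X)/2 = (2·11 + 2 + 2 − 18 − 0)/2 = 8/2 = 4.
(Structurally: 1 ring(s) + 3 π bond(s) = 4.)

4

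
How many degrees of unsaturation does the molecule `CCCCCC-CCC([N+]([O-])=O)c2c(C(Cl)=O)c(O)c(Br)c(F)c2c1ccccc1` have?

Molecular formula from the SMILES: C22H24BrClFNO4.
DoU = (2C + 2 + N − H − X)/2 = (2·22 + 2 + 1 − 24 − 3)/2 = 20/2 = 10.
(Structurally: 2 ring(s) + 8 π bond(s) = 10.)

10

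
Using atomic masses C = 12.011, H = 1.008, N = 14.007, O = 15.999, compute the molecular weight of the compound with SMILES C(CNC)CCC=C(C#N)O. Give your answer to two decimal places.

154.21

Molecular formula: C8H14N2O.
M = 8×12.011 + 14×1.008 + 2×14.007 + 1×15.999 = 154.21 g/mol.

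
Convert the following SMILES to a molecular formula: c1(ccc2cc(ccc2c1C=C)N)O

Heavy atoms from the SMILES: 12 C, 1 N, 1 O.
Implicit hydrogens by atom environment:
  5 × C (aromatic): 1 H each → 5
  5 × C (aromatic): no H
  1 × C: 2 H
  1 × C: 1 H
  1 × N: 2 H
  1 × O: 1 H
  Total hydrogens = 11.
Molecular formula: C12H11NO

C12H11NO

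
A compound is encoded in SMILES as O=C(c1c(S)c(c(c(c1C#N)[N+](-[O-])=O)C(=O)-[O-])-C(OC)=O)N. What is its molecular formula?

Heavy atoms from the SMILES: 11 C, 3 N, 7 O, 1 S.
Implicit hydrogens by atom environment:
  6 × C (aromatic): no H
  5 × O: no H
  4 × C: no H
  2 × O (charge -1): no H
  1 × C: 3 H
  1 × N: 2 H
  1 × N (charge +1): no H
  1 × N: no H
  1 × S: 1 H
  Total hydrogens = 6.
Net charge -1.
Molecular formula: C11H6N3O7S-

C11H6N3O7S-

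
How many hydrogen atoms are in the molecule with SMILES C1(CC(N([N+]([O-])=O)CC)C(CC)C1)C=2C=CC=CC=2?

22

Hydrogens are implicit in SMILES; fill each atom to its normal valence:
  5 × C (aromatic): 1 H each → 5
  4 × C: 2 H each → 8
  3 × C: 1 H each → 3
  2 × C: 3 H each → 6
  1 × C (aromatic): no H
  1 × N: no H
  1 × N (charge +1): no H
  1 × O: no H
  1 × O (charge -1): no H
  Total hydrogens = 22.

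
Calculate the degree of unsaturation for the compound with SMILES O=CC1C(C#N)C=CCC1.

Molecular formula from the SMILES: C8H9NO.
DoU = (2C + 2 + N − H − X)/2 = (2·8 + 2 + 1 − 9 − 0)/2 = 10/2 = 5.
(Structurally: 1 ring(s) + 4 π bond(s) = 5.)

5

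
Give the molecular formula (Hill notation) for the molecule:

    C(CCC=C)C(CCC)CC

C11H22

Heavy atoms from the SMILES: 11 C.
Implicit hydrogens by atom environment:
  7 × C: 2 H each → 14
  2 × C: 3 H each → 6
  2 × C: 1 H each → 2
  Total hydrogens = 22.
Molecular formula: C11H22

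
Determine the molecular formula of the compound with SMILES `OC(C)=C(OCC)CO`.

C6H12O3

Heavy atoms from the SMILES: 6 C, 3 O.
Implicit hydrogens by atom environment:
  2 × C: 3 H each → 6
  2 × C: 2 H each → 4
  2 × C: no H
  2 × O: 1 H each → 2
  1 × O: no H
  Total hydrogens = 12.
Molecular formula: C6H12O3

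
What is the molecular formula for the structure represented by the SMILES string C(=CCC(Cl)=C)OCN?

Heavy atoms from the SMILES: 6 C, 1 Cl, 1 N, 1 O.
Implicit hydrogens by atom environment:
  3 × C: 2 H each → 6
  2 × C: 1 H each → 2
  1 × C: no H
  1 × Cl: no H
  1 × N: 2 H
  1 × O: no H
  Total hydrogens = 10.
Molecular formula: C6H10ClNO

C6H10ClNO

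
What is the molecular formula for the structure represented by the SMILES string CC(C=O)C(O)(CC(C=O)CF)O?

C8H13FO4

Heavy atoms from the SMILES: 8 C, 1 F, 4 O.
Implicit hydrogens by atom environment:
  4 × C: 1 H each → 4
  2 × C: 2 H each → 4
  2 × O: 1 H each → 2
  2 × O: no H
  1 × C: 3 H
  1 × C: no H
  1 × F: no H
  Total hydrogens = 13.
Molecular formula: C8H13FO4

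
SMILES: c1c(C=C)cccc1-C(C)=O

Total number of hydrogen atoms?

Hydrogens are implicit in SMILES; fill each atom to its normal valence:
  4 × C (aromatic): 1 H each → 4
  2 × C (aromatic): no H
  1 × C: 3 H
  1 × C: 2 H
  1 × C: 1 H
  1 × C: no H
  1 × O: no H
  Total hydrogens = 10.

10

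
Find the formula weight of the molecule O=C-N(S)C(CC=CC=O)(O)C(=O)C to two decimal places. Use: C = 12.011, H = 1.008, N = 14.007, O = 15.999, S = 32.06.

217.24

Molecular formula: C8H11NO4S.
M = 8×12.011 + 11×1.008 + 1×14.007 + 4×15.999 + 1×32.06 = 217.24 g/mol.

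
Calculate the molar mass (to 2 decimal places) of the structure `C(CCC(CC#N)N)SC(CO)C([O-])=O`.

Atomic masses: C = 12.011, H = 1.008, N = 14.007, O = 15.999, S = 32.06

Molecular formula: C9H15N2O3S-.
M = 9×12.011 + 15×1.008 + 2×14.007 + 3×15.999 + 1×32.06 = 231.29 g/mol.

231.29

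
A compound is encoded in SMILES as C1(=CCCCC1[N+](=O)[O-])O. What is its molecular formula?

C6H9NO3

Heavy atoms from the SMILES: 6 C, 1 N, 3 O.
Implicit hydrogens by atom environment:
  3 × C: 2 H each → 6
  2 × C: 1 H each → 2
  1 × C: no H
  1 × N (charge +1): no H
  1 × O: 1 H
  1 × O: no H
  1 × O (charge -1): no H
  Total hydrogens = 9.
Molecular formula: C6H9NO3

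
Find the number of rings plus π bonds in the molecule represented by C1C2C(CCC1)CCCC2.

2

Molecular formula from the SMILES: C10H18.
DoU = (2C + 2 + N − H − X)/2 = (2·10 + 2 + 0 − 18 − 0)/2 = 4/2 = 2.
(Structurally: 2 ring(s) + 0 π bond(s) = 2.)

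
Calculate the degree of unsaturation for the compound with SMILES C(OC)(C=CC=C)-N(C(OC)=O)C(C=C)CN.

4

Molecular formula from the SMILES: C12H20N2O3.
DoU = (2C + 2 + N − H − X)/2 = (2·12 + 2 + 2 − 20 − 0)/2 = 8/2 = 4.
(Structurally: 0 ring(s) + 4 π bond(s) = 4.)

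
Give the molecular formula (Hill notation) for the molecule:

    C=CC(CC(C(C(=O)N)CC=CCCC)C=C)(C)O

C16H27NO2

Heavy atoms from the SMILES: 16 C, 1 N, 2 O.
Implicit hydrogens by atom environment:
  6 × C: 2 H each → 12
  6 × C: 1 H each → 6
  2 × C: 3 H each → 6
  2 × C: no H
  1 × N: 2 H
  1 × O: 1 H
  1 × O: no H
  Total hydrogens = 27.
Molecular formula: C16H27NO2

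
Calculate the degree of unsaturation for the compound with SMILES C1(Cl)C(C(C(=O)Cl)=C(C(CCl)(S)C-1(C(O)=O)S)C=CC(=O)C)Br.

6

Molecular formula from the SMILES: C13H12BrCl3O4S2.
DoU = (2C + 2 + N − H − X)/2 = (2·13 + 2 + 0 − 12 − 4)/2 = 12/2 = 6.
(Structurally: 1 ring(s) + 5 π bond(s) = 6.)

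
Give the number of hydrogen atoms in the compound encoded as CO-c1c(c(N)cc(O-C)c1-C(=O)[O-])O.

Hydrogens are implicit in SMILES; fill each atom to its normal valence:
  5 × C (aromatic): no H
  3 × O: no H
  2 × C: 3 H each → 6
  1 × C (aromatic): 1 H
  1 × C: no H
  1 × N: 2 H
  1 × O: 1 H
  1 × O (charge -1): no H
  Total hydrogens = 10.

10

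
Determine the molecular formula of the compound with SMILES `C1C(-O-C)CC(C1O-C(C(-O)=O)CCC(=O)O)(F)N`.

Heavy atoms from the SMILES: 11 C, 1 F, 1 N, 6 O.
Implicit hydrogens by atom environment:
  4 × C: 2 H each → 8
  4 × O: no H
  3 × C: 1 H each → 3
  3 × C: no H
  2 × O: 1 H each → 2
  1 × C: 3 H
  1 × F: no H
  1 × N: 2 H
  Total hydrogens = 18.
Molecular formula: C11H18FNO6

C11H18FNO6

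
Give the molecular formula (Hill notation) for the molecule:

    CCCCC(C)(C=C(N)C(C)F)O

C10H20FNO

Heavy atoms from the SMILES: 10 C, 1 F, 1 N, 1 O.
Implicit hydrogens by atom environment:
  3 × C: 3 H each → 9
  3 × C: 2 H each → 6
  2 × C: 1 H each → 2
  2 × C: no H
  1 × F: no H
  1 × N: 2 H
  1 × O: 1 H
  Total hydrogens = 20.
Molecular formula: C10H20FNO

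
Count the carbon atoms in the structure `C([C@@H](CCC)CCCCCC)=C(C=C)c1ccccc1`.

The symbol for carbon appears 20 times in the SMILES. Lowercase c denotes aromatic carbon and counts toward C.

20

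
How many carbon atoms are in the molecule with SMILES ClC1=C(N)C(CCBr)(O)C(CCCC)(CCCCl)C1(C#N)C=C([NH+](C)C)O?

19

The symbol for carbon appears 19 times in the SMILES. (Cl is a single chlorine, not C + l.)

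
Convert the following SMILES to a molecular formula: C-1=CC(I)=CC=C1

C6H5I

Heavy atoms from the SMILES: 6 C, 1 I.
Implicit hydrogens by atom environment:
  5 × C (aromatic): 1 H each → 5
  1 × C (aromatic): no H
  1 × I: no H
  Total hydrogens = 5.
Molecular formula: C6H5I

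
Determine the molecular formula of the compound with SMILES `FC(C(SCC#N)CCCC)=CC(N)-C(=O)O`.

Heavy atoms from the SMILES: 11 C, 1 F, 2 N, 2 O, 1 S.
Implicit hydrogens by atom environment:
  4 × C: 2 H each → 8
  3 × C: 1 H each → 3
  3 × C: no H
  1 × C: 3 H
  1 × F: no H
  1 × N: 2 H
  1 × N: no H
  1 × O: 1 H
  1 × O: no H
  1 × S: no H
  Total hydrogens = 17.
Molecular formula: C11H17FN2O2S

C11H17FN2O2S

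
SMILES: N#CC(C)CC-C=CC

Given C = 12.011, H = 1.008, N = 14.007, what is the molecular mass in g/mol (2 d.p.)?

123.20

Molecular formula: C8H13N.
M = 8×12.011 + 13×1.008 + 1×14.007 = 123.20 g/mol.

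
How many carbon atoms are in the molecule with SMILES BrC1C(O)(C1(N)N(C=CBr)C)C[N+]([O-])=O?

7

The symbol for carbon appears 7 times in the SMILES.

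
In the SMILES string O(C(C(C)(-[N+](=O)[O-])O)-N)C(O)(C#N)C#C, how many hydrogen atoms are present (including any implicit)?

9

Hydrogens are implicit in SMILES; fill each atom to its normal valence:
  4 × C: no H
  2 × C: 1 H each → 2
  2 × O: 1 H each → 2
  2 × O: no H
  1 × C: 3 H
  1 × N: 2 H
  1 × N: no H
  1 × N (charge +1): no H
  1 × O (charge -1): no H
  Total hydrogens = 9.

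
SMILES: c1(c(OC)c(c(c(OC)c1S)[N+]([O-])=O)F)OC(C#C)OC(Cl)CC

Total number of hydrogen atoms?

15

Hydrogens are implicit in SMILES; fill each atom to its normal valence:
  6 × C (aromatic): no H
  5 × O: no H
  3 × C: 3 H each → 9
  3 × C: 1 H each → 3
  1 × C: 2 H
  1 × C: no H
  1 × Cl: no H
  1 × F: no H
  1 × N (charge +1): no H
  1 × O (charge -1): no H
  1 × S: 1 H
  Total hydrogens = 15.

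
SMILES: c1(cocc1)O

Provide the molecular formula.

C4H4O2

Heavy atoms from the SMILES: 4 C, 2 O.
Implicit hydrogens by atom environment:
  3 × C (aromatic): 1 H each → 3
  1 × C (aromatic): no H
  1 × O: 1 H
  1 × O (aromatic): no H
  Total hydrogens = 4.
Molecular formula: C4H4O2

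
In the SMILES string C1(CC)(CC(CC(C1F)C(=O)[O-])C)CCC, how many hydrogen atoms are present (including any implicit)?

Hydrogens are implicit in SMILES; fill each atom to its normal valence:
  5 × C: 2 H each → 10
  3 × C: 3 H each → 9
  3 × C: 1 H each → 3
  2 × C: no H
  1 × F: no H
  1 × O: no H
  1 × O (charge -1): no H
  Total hydrogens = 22.

22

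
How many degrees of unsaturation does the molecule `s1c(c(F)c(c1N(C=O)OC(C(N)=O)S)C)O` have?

5

Molecular formula from the SMILES: C8H9FN2O4S2.
DoU = (2C + 2 + N − H − X)/2 = (2·8 + 2 + 2 − 9 − 1)/2 = 10/2 = 5.
(Structurally: 1 ring(s) + 4 π bond(s) = 5.)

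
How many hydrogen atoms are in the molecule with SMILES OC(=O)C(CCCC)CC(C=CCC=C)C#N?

21

Hydrogens are implicit in SMILES; fill each atom to its normal valence:
  6 × C: 2 H each → 12
  5 × C: 1 H each → 5
  2 × C: no H
  1 × C: 3 H
  1 × N: no H
  1 × O: 1 H
  1 × O: no H
  Total hydrogens = 21.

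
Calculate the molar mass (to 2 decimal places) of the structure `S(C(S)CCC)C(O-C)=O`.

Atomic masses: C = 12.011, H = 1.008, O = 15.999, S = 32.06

180.28

Molecular formula: C6H12O2S2.
M = 6×12.011 + 12×1.008 + 2×15.999 + 2×32.06 = 180.28 g/mol.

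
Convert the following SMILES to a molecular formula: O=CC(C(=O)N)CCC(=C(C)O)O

C8H13NO4

Heavy atoms from the SMILES: 8 C, 1 N, 4 O.
Implicit hydrogens by atom environment:
  3 × C: no H
  2 × C: 2 H each → 4
  2 × C: 1 H each → 2
  2 × O: 1 H each → 2
  2 × O: no H
  1 × C: 3 H
  1 × N: 2 H
  Total hydrogens = 13.
Molecular formula: C8H13NO4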